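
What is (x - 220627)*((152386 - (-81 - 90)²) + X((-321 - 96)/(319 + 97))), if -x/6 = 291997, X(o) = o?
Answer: -101052622508927/416 ≈ -2.4291e+11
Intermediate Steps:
x = -1751982 (x = -6*291997 = -1751982)
(x - 220627)*((152386 - (-81 - 90)²) + X((-321 - 96)/(319 + 97))) = (-1751982 - 220627)*((152386 - (-81 - 90)²) + (-321 - 96)/(319 + 97)) = -1972609*((152386 - 1*(-171)²) - 417/416) = -1972609*((152386 - 1*29241) - 417*1/416) = -1972609*((152386 - 29241) - 417/416) = -1972609*(123145 - 417/416) = -1972609*51227903/416 = -101052622508927/416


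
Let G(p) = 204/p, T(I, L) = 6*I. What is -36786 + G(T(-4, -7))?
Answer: -73589/2 ≈ -36795.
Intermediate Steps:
-36786 + G(T(-4, -7)) = -36786 + 204/((6*(-4))) = -36786 + 204/(-24) = -36786 + 204*(-1/24) = -36786 - 17/2 = -73589/2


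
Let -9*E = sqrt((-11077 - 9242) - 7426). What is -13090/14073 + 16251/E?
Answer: -13090/14073 + 146259*I*sqrt(27745)/27745 ≈ -0.93015 + 878.07*I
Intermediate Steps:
E = -I*sqrt(27745)/9 (E = -sqrt((-11077 - 9242) - 7426)/9 = -sqrt(-20319 - 7426)/9 = -I*sqrt(27745)/9 ≈ -18.508*I)
-13090/14073 + 16251/E = -13090/14073 + 16251/((-I*sqrt(27745)/9)) = -13090*1/14073 + 16251*(9*I*sqrt(27745)/27745) = -13090/14073 + 146259*I*sqrt(27745)/27745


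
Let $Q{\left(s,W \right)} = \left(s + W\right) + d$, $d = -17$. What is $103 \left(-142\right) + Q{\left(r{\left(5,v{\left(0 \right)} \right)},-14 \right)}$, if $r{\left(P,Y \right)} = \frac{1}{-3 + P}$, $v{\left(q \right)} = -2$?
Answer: $- \frac{29313}{2} \approx -14657.0$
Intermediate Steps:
$Q{\left(s,W \right)} = -17 + W + s$ ($Q{\left(s,W \right)} = \left(s + W\right) - 17 = \left(W + s\right) - 17 = -17 + W + s$)
$103 \left(-142\right) + Q{\left(r{\left(5,v{\left(0 \right)} \right)},-14 \right)} = 103 \left(-142\right) - \left(31 - \frac{1}{-3 + 5}\right) = -14626 - \left(31 - \frac{1}{2}\right) = -14626 - \frac{61}{2} = - \frac{29313}{2}$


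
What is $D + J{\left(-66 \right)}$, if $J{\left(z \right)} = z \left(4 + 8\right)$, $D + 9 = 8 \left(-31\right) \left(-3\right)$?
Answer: $-57$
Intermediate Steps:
$D = 735$ ($D = -9 + 8 \left(-31\right) \left(-3\right) = -9 - -744 = -9 + 744 = 735$)
$J{\left(z \right)} = 12 z$ ($J{\left(z \right)} = z 12 = 12 z$)
$D + J{\left(-66 \right)} = 735 + 12 \left(-66\right) = 735 - 792 = -57$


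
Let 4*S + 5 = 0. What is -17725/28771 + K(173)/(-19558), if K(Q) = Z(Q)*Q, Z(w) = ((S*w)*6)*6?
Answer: 38402261105/562703218 ≈ 68.246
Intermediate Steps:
S = -5/4 (S = -5/4 + (1/4)*0 = -5/4 + 0 = -5/4 ≈ -1.2500)
Z(w) = -45*w (Z(w) = (-5*w/4*6)*6 = -15*w/2*6 = -45*w)
K(Q) = -45*Q**2 (K(Q) = (-45*Q)*Q = -45*Q**2)
-17725/28771 + K(173)/(-19558) = -17725/28771 - 45*173**2/(-19558) = -17725*1/28771 - 45*29929*(-1/19558) = -17725/28771 - 1346805*(-1/19558) = -17725/28771 + 1346805/19558 = 38402261105/562703218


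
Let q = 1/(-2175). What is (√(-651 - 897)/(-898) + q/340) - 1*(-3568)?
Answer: 2638535999/739500 - 3*I*√43/449 ≈ 3568.0 - 0.043814*I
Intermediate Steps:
q = -1/2175 ≈ -0.00045977
(√(-651 - 897)/(-898) + q/340) - 1*(-3568) = (√(-651 - 897)/(-898) - 1/2175/340) - 1*(-3568) = (√(-1548)*(-1/898) - 1/2175*1/340) + 3568 = ((6*I*√43)*(-1/898) - 1/739500) + 3568 = (-3*I*√43/449 - 1/739500) + 3568 = (-1/739500 - 3*I*√43/449) + 3568 = 2638535999/739500 - 3*I*√43/449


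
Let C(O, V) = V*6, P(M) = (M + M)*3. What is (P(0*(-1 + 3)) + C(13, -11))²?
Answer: 4356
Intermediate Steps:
P(M) = 6*M (P(M) = (2*M)*3 = 6*M)
C(O, V) = 6*V
(P(0*(-1 + 3)) + C(13, -11))² = (6*(0*(-1 + 3)) + 6*(-11))² = (6*(0*2) - 66)² = (6*0 - 66)² = (0 - 66)² = (-66)² = 4356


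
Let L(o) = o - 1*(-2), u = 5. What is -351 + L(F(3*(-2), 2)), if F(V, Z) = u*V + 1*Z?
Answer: -377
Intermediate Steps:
F(V, Z) = Z + 5*V (F(V, Z) = 5*V + 1*Z = 5*V + Z = Z + 5*V)
L(o) = 2 + o (L(o) = o + 2 = 2 + o)
-351 + L(F(3*(-2), 2)) = -351 + (2 + (2 + 5*(3*(-2)))) = -351 + (2 + (2 + 5*(-6))) = -351 + (2 + (2 - 30)) = -351 + (2 - 28) = -351 - 26 = -377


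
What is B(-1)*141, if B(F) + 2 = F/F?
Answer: -141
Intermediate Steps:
B(F) = -1 (B(F) = -2 + F/F = -2 + 1 = -1)
B(-1)*141 = -1*141 = -141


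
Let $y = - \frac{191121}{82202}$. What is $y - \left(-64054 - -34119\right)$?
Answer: $\frac{2460525749}{82202} \approx 29933.0$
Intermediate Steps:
$y = - \frac{191121}{82202}$ ($y = \left(-191121\right) \frac{1}{82202} = - \frac{191121}{82202} \approx -2.325$)
$y - \left(-64054 - -34119\right) = - \frac{191121}{82202} - \left(-64054 - -34119\right) = - \frac{191121}{82202} - \left(-64054 + 34119\right) = - \frac{191121}{82202} - -29935 = - \frac{191121}{82202} + 29935 = \frac{2460525749}{82202}$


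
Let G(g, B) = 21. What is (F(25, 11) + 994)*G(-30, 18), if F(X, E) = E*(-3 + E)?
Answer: 22722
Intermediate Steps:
(F(25, 11) + 994)*G(-30, 18) = (11*(-3 + 11) + 994)*21 = (11*8 + 994)*21 = (88 + 994)*21 = 1082*21 = 22722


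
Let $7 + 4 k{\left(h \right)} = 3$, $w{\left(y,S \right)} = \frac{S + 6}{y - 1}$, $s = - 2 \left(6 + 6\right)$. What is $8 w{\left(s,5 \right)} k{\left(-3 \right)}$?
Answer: $\frac{88}{25} \approx 3.52$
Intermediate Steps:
$s = -24$ ($s = \left(-2\right) 12 = -24$)
$w{\left(y,S \right)} = \frac{6 + S}{-1 + y}$
$k{\left(h \right)} = -1$ ($k{\left(h \right)} = - \frac{7}{4} + \frac{1}{4} \cdot 3 = - \frac{7}{4} + \frac{3}{4} = -1$)
$8 w{\left(s,5 \right)} k{\left(-3 \right)} = 8 \frac{6 + 5}{-1 - 24} \left(-1\right) = 8 \frac{1}{-25} \cdot 11 \left(-1\right) = 8 \left(\left(- \frac{1}{25}\right) 11\right) \left(-1\right) = 8 \left(- \frac{11}{25}\right) \left(-1\right) = \left(- \frac{88}{25}\right) \left(-1\right) = \frac{88}{25}$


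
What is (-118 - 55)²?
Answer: 29929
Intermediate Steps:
(-118 - 55)² = (-173)² = 29929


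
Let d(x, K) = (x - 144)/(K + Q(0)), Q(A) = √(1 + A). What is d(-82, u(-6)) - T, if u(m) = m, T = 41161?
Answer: -205579/5 ≈ -41116.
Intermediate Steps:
d(x, K) = (-144 + x)/(1 + K) (d(x, K) = (x - 144)/(K + √(1 + 0)) = (-144 + x)/(K + √1) = (-144 + x)/(K + 1) = (-144 + x)/(1 + K))
d(-82, u(-6)) - T = (-144 - 82)/(1 - 6) - 1*41161 = -226/(-5) - 41161 = -⅕*(-226) - 41161 = 226/5 - 41161 = -205579/5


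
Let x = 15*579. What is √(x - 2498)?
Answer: √6187 ≈ 78.657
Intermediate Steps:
x = 8685
√(x - 2498) = √(8685 - 2498) = √6187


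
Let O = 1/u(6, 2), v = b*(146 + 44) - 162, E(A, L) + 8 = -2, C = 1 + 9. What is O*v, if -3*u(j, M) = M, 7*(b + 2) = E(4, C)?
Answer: 8541/7 ≈ 1220.1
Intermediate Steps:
C = 10
E(A, L) = -10 (E(A, L) = -8 - 2 = -10)
b = -24/7 (b = -2 + (⅐)*(-10) = -2 - 10/7 = -24/7 ≈ -3.4286)
u(j, M) = -M/3
v = -5694/7 (v = -24*(146 + 44)/7 - 162 = -24/7*190 - 162 = -4560/7 - 162 = -5694/7 ≈ -813.43)
O = -3/2 (O = 1/(-⅓*2) = 1/(-⅔) = -3/2 ≈ -1.5000)
O*v = -3/2*(-5694/7) = 8541/7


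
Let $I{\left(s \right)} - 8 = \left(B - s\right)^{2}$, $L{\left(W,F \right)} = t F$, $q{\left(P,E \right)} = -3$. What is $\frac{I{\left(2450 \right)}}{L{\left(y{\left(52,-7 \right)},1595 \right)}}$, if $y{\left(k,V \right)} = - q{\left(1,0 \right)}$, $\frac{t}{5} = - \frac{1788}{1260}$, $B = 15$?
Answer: $- \frac{124513893}{237655} \approx -523.93$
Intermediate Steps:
$t = - \frac{149}{21}$ ($t = 5 \left(- \frac{1788}{1260}\right) = 5 \left(\left(-1788\right) \frac{1}{1260}\right) = 5 \left(- \frac{149}{105}\right) = - \frac{149}{21} \approx -7.0952$)
$y{\left(k,V \right)} = 3$ ($y{\left(k,V \right)} = \left(-1\right) \left(-3\right) = 3$)
$L{\left(W,F \right)} = - \frac{149 F}{21}$
$I{\left(s \right)} = 8 + \left(15 - s\right)^{2}$
$\frac{I{\left(2450 \right)}}{L{\left(y{\left(52,-7 \right)},1595 \right)}} = \frac{8 + \left(-15 + 2450\right)^{2}}{\left(- \frac{149}{21}\right) 1595} = \frac{8 + 2435^{2}}{- \frac{237655}{21}} = \left(8 + 5929225\right) \left(- \frac{21}{237655}\right) = 5929233 \left(- \frac{21}{237655}\right) = - \frac{124513893}{237655}$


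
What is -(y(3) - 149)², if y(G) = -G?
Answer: -23104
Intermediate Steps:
-(y(3) - 149)² = -(-1*3 - 149)² = -(-3 - 149)² = -1*(-152)² = -1*23104 = -23104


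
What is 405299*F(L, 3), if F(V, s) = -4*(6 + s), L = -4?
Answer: -14590764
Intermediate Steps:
F(V, s) = -24 - 4*s
405299*F(L, 3) = 405299*(-24 - 4*3) = 405299*(-24 - 12) = 405299*(-36) = -14590764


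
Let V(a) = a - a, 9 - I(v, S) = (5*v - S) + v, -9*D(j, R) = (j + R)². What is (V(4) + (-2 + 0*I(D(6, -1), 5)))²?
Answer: 4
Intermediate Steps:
D(j, R) = -(R + j)²/9 (D(j, R) = -(j + R)²/9 = -(R + j)²/9)
I(v, S) = 9 + S - 6*v (I(v, S) = 9 - ((5*v - S) + v) = 9 - ((-S + 5*v) + v) = 9 - (-S + 6*v) = 9 + (S - 6*v) = 9 + S - 6*v)
V(a) = 0
(V(4) + (-2 + 0*I(D(6, -1), 5)))² = (0 + (-2 + 0*(9 + 5 - (-2)*(-1 + 6)²/3)))² = (0 + (-2 + 0*(9 + 5 - (-2)*5²/3)))² = (0 + (-2 + 0*(9 + 5 - (-2)*25/3)))² = (0 + (-2 + 0*(9 + 5 - 6*(-25/9))))² = (0 + (-2 + 0*(9 + 5 + 50/3)))² = (0 + (-2 + 0*(92/3)))² = (0 + (-2 + 0))² = (0 - 2)² = (-2)² = 4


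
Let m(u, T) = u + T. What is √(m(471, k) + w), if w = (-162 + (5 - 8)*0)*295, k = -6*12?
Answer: I*√47391 ≈ 217.69*I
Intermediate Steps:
k = -72
w = -47790 (w = (-162 - 3*0)*295 = (-162 + 0)*295 = -162*295 = -47790)
m(u, T) = T + u
√(m(471, k) + w) = √((-72 + 471) - 47790) = √(399 - 47790) = √(-47391) = I*√47391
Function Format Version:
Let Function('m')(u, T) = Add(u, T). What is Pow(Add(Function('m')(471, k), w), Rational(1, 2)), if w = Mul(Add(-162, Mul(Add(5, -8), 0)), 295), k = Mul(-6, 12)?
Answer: Mul(I, Pow(47391, Rational(1, 2))) ≈ Mul(217.69, I)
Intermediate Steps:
k = -72
w = -47790 (w = Mul(Add(-162, Mul(-3, 0)), 295) = Mul(Add(-162, 0), 295) = Mul(-162, 295) = -47790)
Function('m')(u, T) = Add(T, u)
Pow(Add(Function('m')(471, k), w), Rational(1, 2)) = Pow(Add(Add(-72, 471), -47790), Rational(1, 2)) = Pow(Add(399, -47790), Rational(1, 2)) = Pow(-47391, Rational(1, 2)) = Mul(I, Pow(47391, Rational(1, 2)))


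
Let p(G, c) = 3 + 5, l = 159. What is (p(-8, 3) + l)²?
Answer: 27889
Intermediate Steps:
p(G, c) = 8
(p(-8, 3) + l)² = (8 + 159)² = 167² = 27889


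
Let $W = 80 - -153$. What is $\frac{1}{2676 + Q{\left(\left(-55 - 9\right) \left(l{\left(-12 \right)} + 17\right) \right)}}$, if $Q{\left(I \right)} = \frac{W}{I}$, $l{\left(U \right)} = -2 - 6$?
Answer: $\frac{576}{1541143} \approx 0.00037375$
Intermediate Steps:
$W = 233$ ($W = 80 + 153 = 233$)
$l{\left(U \right)} = -8$ ($l{\left(U \right)} = -2 - 6 = -8$)
$Q{\left(I \right)} = \frac{233}{I}$
$\frac{1}{2676 + Q{\left(\left(-55 - 9\right) \left(l{\left(-12 \right)} + 17\right) \right)}} = \frac{1}{2676 + \frac{233}{\left(-55 - 9\right) \left(-8 + 17\right)}} = \frac{1}{2676 + \frac{233}{\left(-64\right) 9}} = \frac{1}{2676 + \frac{233}{-576}} = \frac{1}{2676 + 233 \left(- \frac{1}{576}\right)} = \frac{1}{2676 - \frac{233}{576}} = \frac{1}{\frac{1541143}{576}} = \frac{576}{1541143}$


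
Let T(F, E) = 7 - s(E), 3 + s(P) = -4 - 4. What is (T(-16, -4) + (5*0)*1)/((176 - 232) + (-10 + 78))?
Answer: 3/2 ≈ 1.5000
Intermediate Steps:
s(P) = -11 (s(P) = -3 + (-4 - 4) = -3 - 8 = -11)
T(F, E) = 18 (T(F, E) = 7 - 1*(-11) = 7 + 11 = 18)
(T(-16, -4) + (5*0)*1)/((176 - 232) + (-10 + 78)) = (18 + (5*0)*1)/((176 - 232) + (-10 + 78)) = (18 + 0*1)/(-56 + 68) = (18 + 0)/12 = 18*(1/12) = 3/2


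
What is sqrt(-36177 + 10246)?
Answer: I*sqrt(25931) ≈ 161.03*I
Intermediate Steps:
sqrt(-36177 + 10246) = sqrt(-25931) = I*sqrt(25931)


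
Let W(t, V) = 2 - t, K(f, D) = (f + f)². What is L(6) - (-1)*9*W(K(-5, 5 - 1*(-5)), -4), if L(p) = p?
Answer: -876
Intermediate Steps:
K(f, D) = 4*f² (K(f, D) = (2*f)² = 4*f²)
L(6) - (-1)*9*W(K(-5, 5 - 1*(-5)), -4) = 6 - (-1)*9*(2 - 4*(-5)²) = 6 - (-1)*9*(2 - 4*25) = 6 - (-1)*9*(2 - 1*100) = 6 - (-1)*9*(2 - 100) = 6 - (-1)*9*(-98) = 6 - (-1)*(-882) = 6 - 1*882 = 6 - 882 = -876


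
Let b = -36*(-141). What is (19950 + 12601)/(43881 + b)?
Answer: 32551/48957 ≈ 0.66489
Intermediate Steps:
b = 5076
(19950 + 12601)/(43881 + b) = (19950 + 12601)/(43881 + 5076) = 32551/48957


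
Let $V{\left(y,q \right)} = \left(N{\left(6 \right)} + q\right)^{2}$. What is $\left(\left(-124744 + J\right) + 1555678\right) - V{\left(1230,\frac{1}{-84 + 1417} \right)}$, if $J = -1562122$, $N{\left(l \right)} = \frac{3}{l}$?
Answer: $- \frac{932427838753}{7107556} \approx -1.3119 \cdot 10^{5}$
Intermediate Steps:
$V{\left(y,q \right)} = \left(\frac{1}{2} + q\right)^{2}$ ($V{\left(y,q \right)} = \left(\frac{3}{6} + q\right)^{2} = \left(3 \cdot \frac{1}{6} + q\right)^{2} = \left(\frac{1}{2} + q\right)^{2}$)
$\left(\left(-124744 + J\right) + 1555678\right) - V{\left(1230,\frac{1}{-84 + 1417} \right)} = \left(\left(-124744 - 1562122\right) + 1555678\right) - \frac{\left(1 + \frac{2}{-84 + 1417}\right)^{2}}{4} = \left(-1686866 + 1555678\right) - \frac{\left(1 + \frac{2}{1333}\right)^{2}}{4} = -131188 - \frac{\left(1 + 2 \cdot \frac{1}{1333}\right)^{2}}{4} = -131188 - \frac{\left(1 + \frac{2}{1333}\right)^{2}}{4} = -131188 - \frac{\left(\frac{1335}{1333}\right)^{2}}{4} = -131188 - \frac{1}{4} \cdot \frac{1782225}{1776889} = -131188 - \frac{1782225}{7107556} = - \frac{932427838753}{7107556}$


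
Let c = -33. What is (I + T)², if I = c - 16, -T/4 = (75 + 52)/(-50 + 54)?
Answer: 30976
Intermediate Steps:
T = -127 (T = -4*(75 + 52)/(-50 + 54) = -508/4 = -4*127/4 = -127)
I = -49 (I = -33 - 16 = -49)
(I + T)² = (-49 - 127)² = (-176)² = 30976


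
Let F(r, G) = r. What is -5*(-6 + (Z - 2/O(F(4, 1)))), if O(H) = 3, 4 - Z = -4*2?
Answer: -80/3 ≈ -26.667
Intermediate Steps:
Z = 12 (Z = 4 - (-4)*2 = 4 - 1*(-8) = 4 + 8 = 12)
-5*(-6 + (Z - 2/O(F(4, 1)))) = -5*(-6 + (12 - 2/3)) = -5*(-6 + (12 - 1*⅔)) = -5*(-6 + (12 - ⅔)) = -5*(-6 + 34/3) = -5*16/3 = -80/3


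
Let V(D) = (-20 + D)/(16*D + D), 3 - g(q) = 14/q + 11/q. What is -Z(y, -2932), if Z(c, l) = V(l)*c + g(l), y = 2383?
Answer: -7184573/49844 ≈ -144.14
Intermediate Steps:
g(q) = 3 - 25/q (g(q) = 3 - (14/q + 11/q) = 3 - 25/q)
V(D) = (-20 + D)/(17*D) (V(D) = (-20 + D)/((17*D)) = (-20 + D)*(1/(17*D)) = (-20 + D)/(17*D))
Z(c, l) = 3 - 25/l + c*(-20 + l)/(17*l) (Z(c, l) = ((-20 + l)/(17*l))*c + (3 - 25/l) = c*(-20 + l)/(17*l) + (3 - 25/l) = 3 - 25/l + c*(-20 + l)/(17*l))
-Z(y, -2932) = -(-425 + 51*(-2932) + 2383*(-20 - 2932))/(17*(-2932)) = -(-1)*(-425 - 149532 + 2383*(-2952))/(17*2932) = -(-1)*(-425 - 149532 - 7034616)/(17*2932) = -(-1)*(-7184573)/(17*2932) = -1*7184573/49844 = -7184573/49844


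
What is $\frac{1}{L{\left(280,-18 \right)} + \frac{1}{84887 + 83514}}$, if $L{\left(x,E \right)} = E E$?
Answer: $\frac{168401}{54561925} \approx 0.0030864$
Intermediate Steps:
$L{\left(x,E \right)} = E^{2}$
$\frac{1}{L{\left(280,-18 \right)} + \frac{1}{84887 + 83514}} = \frac{1}{\left(-18\right)^{2} + \frac{1}{84887 + 83514}} = \frac{1}{324 + \frac{1}{168401}} = \frac{1}{\frac{54561925}{168401}} = \frac{168401}{54561925}$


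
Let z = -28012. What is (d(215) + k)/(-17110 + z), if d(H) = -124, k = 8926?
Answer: -4401/22561 ≈ -0.19507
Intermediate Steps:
(d(215) + k)/(-17110 + z) = (-124 + 8926)/(-17110 - 28012) = 8802/(-45122) = 8802*(-1/45122) = -4401/22561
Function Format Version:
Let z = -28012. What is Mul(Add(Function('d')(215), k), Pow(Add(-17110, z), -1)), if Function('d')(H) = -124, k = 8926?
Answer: Rational(-4401, 22561) ≈ -0.19507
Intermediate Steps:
Mul(Add(Function('d')(215), k), Pow(Add(-17110, z), -1)) = Mul(Add(-124, 8926), Pow(Add(-17110, -28012), -1)) = Mul(8802, Pow(-45122, -1)) = Mul(8802, Rational(-1, 45122)) = Rational(-4401, 22561)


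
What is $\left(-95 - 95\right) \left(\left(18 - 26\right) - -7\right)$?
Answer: $190$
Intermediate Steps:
$\left(-95 - 95\right) \left(\left(18 - 26\right) - -7\right) = - 190 \left(\left(18 - 26\right) + 7\right) = - 190 \left(-8 + 7\right) = \left(-190\right) \left(-1\right) = 190$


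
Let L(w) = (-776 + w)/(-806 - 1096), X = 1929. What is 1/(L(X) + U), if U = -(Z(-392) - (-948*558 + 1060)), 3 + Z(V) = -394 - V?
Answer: -1902/1004103091 ≈ -1.8942e-6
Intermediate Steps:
Z(V) = -397 - V (Z(V) = -3 + (-394 - V) = -397 - V)
L(w) = 388/951 - w/1902 (L(w) = (-776 + w)/(-1902) = (-776 + w)*(-1/1902) = 388/951 - w/1902)
U = -527919 (U = -((-397 - 1*(-392)) - (-948*558 + 1060)) = -((-397 + 392) - (-528984 + 1060)) = -(-5 - 1*(-527924)) = -(-5 + 527924) = -1*527919 = -527919)
1/(L(X) + U) = 1/((388/951 - 1/1902*1929) - 527919) = 1/((388/951 - 643/634) - 527919) = 1/(-1153/1902 - 527919) = 1/(-1004103091/1902) = -1902/1004103091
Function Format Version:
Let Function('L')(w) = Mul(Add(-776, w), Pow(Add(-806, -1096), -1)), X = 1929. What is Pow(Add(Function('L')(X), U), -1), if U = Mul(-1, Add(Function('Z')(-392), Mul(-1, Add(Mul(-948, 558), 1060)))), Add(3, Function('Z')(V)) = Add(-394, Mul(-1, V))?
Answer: Rational(-1902, 1004103091) ≈ -1.8942e-6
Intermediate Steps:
Function('Z')(V) = Add(-397, Mul(-1, V)) (Function('Z')(V) = Add(-3, Add(-394, Mul(-1, V))) = Add(-397, Mul(-1, V)))
Function('L')(w) = Add(Rational(388, 951), Mul(Rational(-1, 1902), w)) (Function('L')(w) = Mul(Add(-776, w), Pow(-1902, -1)) = Mul(Add(-776, w), Rational(-1, 1902)) = Add(Rational(388, 951), Mul(Rational(-1, 1902), w)))
U = -527919 (U = Mul(-1, Add(Add(-397, Mul(-1, -392)), Mul(-1, Add(Mul(-948, 558), 1060)))) = Mul(-1, Add(Add(-397, 392), Mul(-1, Add(-528984, 1060)))) = Mul(-1, Add(-5, Mul(-1, -527924))) = Mul(-1, Add(-5, 527924)) = Mul(-1, 527919) = -527919)
Pow(Add(Function('L')(X), U), -1) = Pow(Add(Add(Rational(388, 951), Mul(Rational(-1, 1902), 1929)), -527919), -1) = Pow(Add(Add(Rational(388, 951), Rational(-643, 634)), -527919), -1) = Pow(Add(Rational(-1153, 1902), -527919), -1) = Pow(Rational(-1004103091, 1902), -1) = Rational(-1902, 1004103091)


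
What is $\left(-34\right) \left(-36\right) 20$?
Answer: $24480$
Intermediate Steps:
$\left(-34\right) \left(-36\right) 20 = 1224 \cdot 20 = 24480$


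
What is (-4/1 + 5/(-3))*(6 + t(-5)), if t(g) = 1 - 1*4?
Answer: -17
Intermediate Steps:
t(g) = -3 (t(g) = 1 - 4 = -3)
(-4/1 + 5/(-3))*(6 + t(-5)) = (-4/1 + 5/(-3))*(6 - 3) = (-4*1 + 5*(-1/3))*3 = (-4 - 5/3)*3 = -17/3*3 = -17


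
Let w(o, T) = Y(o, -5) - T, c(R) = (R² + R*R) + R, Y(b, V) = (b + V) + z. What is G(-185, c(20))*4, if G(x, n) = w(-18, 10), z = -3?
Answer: -144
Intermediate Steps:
Y(b, V) = -3 + V + b (Y(b, V) = (b + V) - 3 = (V + b) - 3 = -3 + V + b)
c(R) = R + 2*R² (c(R) = (R² + R²) + R = 2*R² + R = R + 2*R²)
w(o, T) = -8 + o - T (w(o, T) = (-3 - 5 + o) - T = (-8 + o) - T = -8 + o - T)
G(x, n) = -36 (G(x, n) = -8 - 18 - 1*10 = -8 - 18 - 10 = -36)
G(-185, c(20))*4 = -36*4 = -144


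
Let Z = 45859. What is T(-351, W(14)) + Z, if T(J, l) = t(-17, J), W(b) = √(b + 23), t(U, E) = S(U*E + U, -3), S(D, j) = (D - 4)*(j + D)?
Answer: 35406721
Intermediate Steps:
S(D, j) = (-4 + D)*(D + j)
t(U, E) = 12 + (U + E*U)² - 7*U - 7*E*U (t(U, E) = (U*E + U)² - 4*(U*E + U) - 4*(-3) + (U*E + U)*(-3) = (E*U + U)² - 4*(E*U + U) + 12 + (E*U + U)*(-3) = (U + E*U)² - 4*(U + E*U) + 12 + (U + E*U)*(-3) = (U + E*U)² + (-4*U - 4*E*U) + 12 + (-3*U - 3*E*U) = 12 + (U + E*U)² - 7*U - 7*E*U)
W(b) = √(23 + b)
T(J, l) = 131 + 119*J + 289*(1 + J)² (T(J, l) = 12 + (-17)²*(1 + J)² - 7*(-17)*(1 + J) = 12 + 289*(1 + J)² + (119 + 119*J) = 131 + 119*J + 289*(1 + J)²)
T(-351, W(14)) + Z = (420 + 289*(-351)² + 697*(-351)) + 45859 = (420 + 289*123201 - 244647) + 45859 = (420 + 35605089 - 244647) + 45859 = 35360862 + 45859 = 35406721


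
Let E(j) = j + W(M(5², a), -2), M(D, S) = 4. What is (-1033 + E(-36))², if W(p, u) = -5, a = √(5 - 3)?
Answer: 1153476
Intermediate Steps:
a = √2 ≈ 1.4142
E(j) = -5 + j (E(j) = j - 5 = -5 + j)
(-1033 + E(-36))² = (-1033 + (-5 - 36))² = (-1033 - 41)² = (-1074)² = 1153476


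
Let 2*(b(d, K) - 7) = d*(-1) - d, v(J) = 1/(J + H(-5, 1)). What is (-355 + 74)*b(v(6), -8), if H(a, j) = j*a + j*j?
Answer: -3653/2 ≈ -1826.5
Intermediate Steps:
H(a, j) = j² + a*j (H(a, j) = a*j + j² = j² + a*j)
v(J) = 1/(-4 + J) (v(J) = 1/(J + 1*(-5 + 1)) = 1/(J + 1*(-4)) = 1/(J - 4) = 1/(-4 + J))
b(d, K) = 7 - d (b(d, K) = 7 + (d*(-1) - d)/2 = 7 + (-d - d)/2 = 7 + (-2*d)/2 = 7 - d)
(-355 + 74)*b(v(6), -8) = (-355 + 74)*(7 - 1/(-4 + 6)) = -281*(7 - 1/2) = -281*(7 - 1*½) = -281*(7 - ½) = -281*13/2 = -3653/2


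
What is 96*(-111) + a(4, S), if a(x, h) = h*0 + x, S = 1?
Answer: -10652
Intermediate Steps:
a(x, h) = x (a(x, h) = 0 + x = x)
96*(-111) + a(4, S) = 96*(-111) + 4 = -10656 + 4 = -10652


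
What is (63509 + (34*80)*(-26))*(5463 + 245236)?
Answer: -1807790489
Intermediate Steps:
(63509 + (34*80)*(-26))*(5463 + 245236) = (63509 + 2720*(-26))*250699 = (63509 - 70720)*250699 = -7211*250699 = -1807790489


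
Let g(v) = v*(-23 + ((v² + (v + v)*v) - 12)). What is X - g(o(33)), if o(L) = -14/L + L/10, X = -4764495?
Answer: -57073534570849/11979000 ≈ -4.7645e+6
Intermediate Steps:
o(L) = -14/L + L/10 (o(L) = -14/L + L*(⅒) = -14/L + L/10)
g(v) = v*(-35 + 3*v²) (g(v) = v*(-23 + ((v² + (2*v)*v) - 12)) = v*(-23 + ((v² + 2*v²) - 12)) = v*(-23 + (3*v² - 12)) = v*(-23 + (-12 + 3*v²)) = v*(-35 + 3*v²))
X - g(o(33)) = -4764495 - (-14/33 + (⅒)*33)*(-35 + 3*(-14/33 + (⅒)*33)²) = -4764495 - (-14*1/33 + 33/10)*(-35 + 3*(-14*1/33 + 33/10)²) = -4764495 - (-14/33 + 33/10)*(-35 + 3*(-14/33 + 33/10)²) = -4764495 - 949*(-35 + 3*(949/330)²)/330 = -4764495 - 949*(-35 + 3*(900601/108900))/330 = -4764495 - 949*(-35 + 900601/36300)/330 = -4764495 - 949*(-369899)/(330*36300) = -4764495 - 1*(-351034151/11979000) = -4764495 + 351034151/11979000 = -57073534570849/11979000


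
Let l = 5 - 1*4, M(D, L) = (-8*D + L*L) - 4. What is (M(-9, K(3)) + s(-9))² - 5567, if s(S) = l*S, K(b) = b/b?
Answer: -1967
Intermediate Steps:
K(b) = 1
M(D, L) = -4 + L² - 8*D (M(D, L) = (-8*D + L²) - 4 = (L² - 8*D) - 4 = -4 + L² - 8*D)
l = 1 (l = 5 - 4 = 1)
s(S) = S (s(S) = 1*S = S)
(M(-9, K(3)) + s(-9))² - 5567 = ((-4 + 1² - 8*(-9)) - 9)² - 5567 = ((-4 + 1 + 72) - 9)² - 5567 = (69 - 9)² - 5567 = 60² - 5567 = 3600 - 5567 = -1967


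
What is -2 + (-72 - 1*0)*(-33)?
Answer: 2374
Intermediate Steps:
-2 + (-72 - 1*0)*(-33) = -2 + (-72 + 0)*(-33) = -2 - 72*(-33) = -2 + 2376 = 2374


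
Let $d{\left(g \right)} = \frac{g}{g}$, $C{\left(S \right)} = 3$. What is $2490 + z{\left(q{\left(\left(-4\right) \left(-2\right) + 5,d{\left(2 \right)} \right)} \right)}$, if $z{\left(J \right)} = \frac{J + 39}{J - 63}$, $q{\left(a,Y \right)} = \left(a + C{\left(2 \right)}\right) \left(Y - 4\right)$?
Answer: $\frac{92133}{37} \approx 2490.1$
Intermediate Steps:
$d{\left(g \right)} = 1$
$q{\left(a,Y \right)} = \left(-4 + Y\right) \left(3 + a\right)$ ($q{\left(a,Y \right)} = \left(a + 3\right) \left(Y - 4\right) = \left(3 + a\right) \left(-4 + Y\right) = \left(-4 + Y\right) \left(3 + a\right)$)
$z{\left(J \right)} = \frac{39 + J}{-63 + J}$
$2490 + z{\left(q{\left(\left(-4\right) \left(-2\right) + 5,d{\left(2 \right)} \right)} \right)} = 2490 + \frac{39 + \left(-12 - 4 \left(\left(-4\right) \left(-2\right) + 5\right) + 3 \cdot 1 + 1 \left(\left(-4\right) \left(-2\right) + 5\right)\right)}{-63 + \left(-12 - 4 \left(\left(-4\right) \left(-2\right) + 5\right) + 3 \cdot 1 + 1 \left(\left(-4\right) \left(-2\right) + 5\right)\right)} = 2490 + \frac{39 + \left(-12 - 4 \left(8 + 5\right) + 3 + 1 \left(8 + 5\right)\right)}{-63 + \left(-12 - 4 \left(8 + 5\right) + 3 + 1 \left(8 + 5\right)\right)} = 2490 + \frac{39 + \left(-12 - 52 + 3 + 1 \cdot 13\right)}{-63 + \left(-12 - 52 + 3 + 1 \cdot 13\right)} = 2490 + \frac{39 + \left(-12 - 52 + 3 + 13\right)}{-63 + \left(-12 - 52 + 3 + 13\right)} = 2490 + \frac{39 - 48}{-63 - 48} = 2490 + \frac{1}{-111} \left(-9\right) = 2490 - - \frac{3}{37} = 2490 + \frac{3}{37} = \frac{92133}{37}$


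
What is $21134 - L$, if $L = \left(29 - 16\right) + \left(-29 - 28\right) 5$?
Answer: $21406$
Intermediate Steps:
$L = -272$ ($L = 13 - 285 = -272$)
$21134 - L = 21134 - -272 = 21134 + 272 = 21406$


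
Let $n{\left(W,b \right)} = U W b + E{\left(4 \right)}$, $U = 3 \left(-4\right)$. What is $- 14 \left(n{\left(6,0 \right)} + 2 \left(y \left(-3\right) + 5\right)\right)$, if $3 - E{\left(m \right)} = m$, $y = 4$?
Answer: $210$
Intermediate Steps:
$U = -12$
$E{\left(m \right)} = 3 - m$
$n{\left(W,b \right)} = -1 - 12 W b$ ($n{\left(W,b \right)} = - 12 W b + \left(3 - 4\right) = - 12 W b - 1 = -1 - 12 W b$)
$- 14 \left(n{\left(6,0 \right)} + 2 \left(y \left(-3\right) + 5\right)\right) = - 14 \left(\left(-1 - 72 \cdot 0\right) + 2 \left(4 \left(-3\right) + 5\right)\right) = - 14 \left(\left(-1 + 0\right) + 2 \left(-12 + 5\right)\right) = - 14 \left(-1 + 2 \left(-7\right)\right) = - 14 \left(-1 - 14\right) = \left(-14\right) \left(-15\right) = 210$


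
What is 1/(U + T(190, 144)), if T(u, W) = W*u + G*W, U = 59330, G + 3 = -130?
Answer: 1/67538 ≈ 1.4806e-5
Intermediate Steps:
G = -133 (G = -3 - 130 = -133)
T(u, W) = -133*W + W*u (T(u, W) = W*u - 133*W = -133*W + W*u)
1/(U + T(190, 144)) = 1/(59330 + 144*(-133 + 190)) = 1/(59330 + 144*57) = 1/(59330 + 8208) = 1/67538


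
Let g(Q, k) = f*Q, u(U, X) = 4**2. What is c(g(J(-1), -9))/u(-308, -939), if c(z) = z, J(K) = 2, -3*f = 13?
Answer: -13/24 ≈ -0.54167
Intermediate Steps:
f = -13/3 (f = -1/3*13 = -13/3 ≈ -4.3333)
u(U, X) = 16
g(Q, k) = -13*Q/3
c(g(J(-1), -9))/u(-308, -939) = -13/3*2/16 = -26/3*1/16 = -13/24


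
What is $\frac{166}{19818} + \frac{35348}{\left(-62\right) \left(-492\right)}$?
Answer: $\frac{29399597}{25188678} \approx 1.1672$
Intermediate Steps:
$\frac{166}{19818} + \frac{35348}{\left(-62\right) \left(-492\right)} = 166 \cdot \frac{1}{19818} + \frac{35348}{30504} = \frac{83}{9909} + 35348 \cdot \frac{1}{30504} = \frac{83}{9909} + \frac{8837}{7626} = \frac{29399597}{25188678}$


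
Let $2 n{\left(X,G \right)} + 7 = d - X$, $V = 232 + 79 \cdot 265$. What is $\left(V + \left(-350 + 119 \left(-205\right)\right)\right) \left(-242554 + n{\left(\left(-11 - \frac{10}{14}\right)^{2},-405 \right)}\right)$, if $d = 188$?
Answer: $\frac{42521214983}{49} \approx 8.6778 \cdot 10^{8}$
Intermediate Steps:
$V = 21167$ ($V = 232 + 20935 = 21167$)
$n{\left(X,G \right)} = \frac{181}{2} - \frac{X}{2}$ ($n{\left(X,G \right)} = - \frac{7}{2} + \frac{188 - X}{2} = - \frac{7}{2} - \left(-94 + \frac{X}{2}\right) = \frac{181}{2} - \frac{X}{2}$)
$\left(V + \left(-350 + 119 \left(-205\right)\right)\right) \left(-242554 + n{\left(\left(-11 - \frac{10}{14}\right)^{2},-405 \right)}\right) = \left(21167 + \left(-350 + 119 \left(-205\right)\right)\right) \left(-242554 + \left(\frac{181}{2} - \frac{\left(-11 - \frac{10}{14}\right)^{2}}{2}\right)\right) = \left(21167 - 24745\right) \left(-242554 + \left(\frac{181}{2} - \frac{\left(-11 - \frac{5}{7}\right)^{2}}{2}\right)\right) = - 3578 \left(-242554 + \left(\frac{181}{2} - \frac{\left(- \frac{82}{7}\right)^{2}}{2}\right)\right) = - 3578 \left(-242554 + \left(\frac{181}{2} - \frac{3362}{49}\right)\right) = - 3578 \left(-242554 + \frac{2145}{98}\right) = \left(-3578\right) \left(- \frac{23768147}{98}\right) = \frac{42521214983}{49}$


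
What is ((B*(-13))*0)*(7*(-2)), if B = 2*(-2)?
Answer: 0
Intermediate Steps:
B = -4
((B*(-13))*0)*(7*(-2)) = (-4*(-13)*0)*(7*(-2)) = (52*0)*(-14) = 0*(-14) = 0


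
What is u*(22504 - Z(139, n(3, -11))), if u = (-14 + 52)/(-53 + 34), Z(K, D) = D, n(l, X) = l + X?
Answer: -45024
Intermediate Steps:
n(l, X) = X + l
u = -2 (u = 38/(-19) = 38*(-1/19) = -2)
u*(22504 - Z(139, n(3, -11))) = -2*(22504 - (-11 + 3)) = -2*(22504 - 1*(-8)) = -2*(22504 + 8) = -2*22512 = -45024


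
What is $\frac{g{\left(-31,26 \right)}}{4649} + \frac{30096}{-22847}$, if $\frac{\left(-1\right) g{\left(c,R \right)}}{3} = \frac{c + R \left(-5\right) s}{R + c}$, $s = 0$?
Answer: $- \frac{63791481}{48279865} \approx -1.3213$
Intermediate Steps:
$g{\left(c,R \right)} = - \frac{3 c}{R + c}$ ($g{\left(c,R \right)} = - 3 \frac{c + R \left(-5\right) 0}{R + c} = - 3 \frac{c + - 5 R 0}{R + c} = - 3 \frac{c + 0}{R + c} = - 3 \frac{c}{R + c} = - \frac{3 c}{R + c}$)
$\frac{g{\left(-31,26 \right)}}{4649} + \frac{30096}{-22847} = \frac{\left(-3\right) \left(-31\right) \frac{1}{26 - 31}}{4649} + \frac{30096}{-22847} = \left(-3\right) \left(-31\right) \frac{1}{-5} \cdot \frac{1}{4649} + 30096 \left(- \frac{1}{22847}\right) = \left(-3\right) \left(-31\right) \left(- \frac{1}{5}\right) \frac{1}{4649} - \frac{2736}{2077} = \left(- \frac{93}{5}\right) \frac{1}{4649} - \frac{2736}{2077} = - \frac{93}{23245} - \frac{2736}{2077} = - \frac{63791481}{48279865}$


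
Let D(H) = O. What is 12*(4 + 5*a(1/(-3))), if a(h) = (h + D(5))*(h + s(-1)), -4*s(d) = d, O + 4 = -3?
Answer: 254/3 ≈ 84.667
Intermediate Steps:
O = -7 (O = -4 - 3 = -7)
D(H) = -7
s(d) = -d/4
a(h) = (-7 + h)*(¼ + h) (a(h) = (h - 7)*(h - ¼*(-1)) = (-7 + h)*(h + ¼) = (-7 + h)*(¼ + h))
12*(4 + 5*a(1/(-3))) = 12*(4 + 5*(-7/4 + (1/(-3))² - 27/4/(-3))) = 12*(4 + 5*(-7/4 + (-⅓)² - 27/4*(-⅓))) = 12*(4 + 5*(-7/4 + ⅑ + 9/4)) = 12*(4 + 5*(11/18)) = 12*(4 + 55/18) = 12*(127/18) = 254/3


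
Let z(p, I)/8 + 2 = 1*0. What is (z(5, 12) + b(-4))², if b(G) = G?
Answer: 400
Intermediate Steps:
z(p, I) = -16 (z(p, I) = -16 + 8*(1*0) = -16 + 8*0 = -16 + 0 = -16)
(z(5, 12) + b(-4))² = (-16 - 4)² = (-20)² = 400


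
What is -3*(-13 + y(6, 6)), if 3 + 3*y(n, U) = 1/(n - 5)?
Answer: 41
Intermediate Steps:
y(n, U) = -1 + 1/(3*(-5 + n)) (y(n, U) = -1 + 1/(3*(n - 5)) = -1 + 1/(3*(-5 + n)))
-3*(-13 + y(6, 6)) = -3*(-13 + (16/3 - 1*6)/(-5 + 6)) = -3*(-13 + (16/3 - 6)/1) = -3*(-13 + 1*(-⅔)) = -3*(-13 - ⅔) = -3*(-41/3) = 41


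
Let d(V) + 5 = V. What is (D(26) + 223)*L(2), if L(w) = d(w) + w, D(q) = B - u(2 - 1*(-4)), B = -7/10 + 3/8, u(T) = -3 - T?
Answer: -9267/40 ≈ -231.68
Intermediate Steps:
d(V) = -5 + V
B = -13/40 (B = -7*⅒ + 3*(⅛) = -7/10 + 3/8 = -13/40 ≈ -0.32500)
D(q) = 347/40 (D(q) = -13/40 - (-3 - (2 - 1*(-4))) = -13/40 - (-3 - (2 + 4)) = -13/40 - (-3 - 1*6) = -13/40 - (-3 - 6) = -13/40 - 1*(-9) = -13/40 + 9 = 347/40)
L(w) = -5 + 2*w (L(w) = (-5 + w) + w = -5 + 2*w)
(D(26) + 223)*L(2) = (347/40 + 223)*(-5 + 2*2) = 9267*(-5 + 4)/40 = (9267/40)*(-1) = -9267/40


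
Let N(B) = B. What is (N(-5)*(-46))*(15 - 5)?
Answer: 2300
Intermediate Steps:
(N(-5)*(-46))*(15 - 5) = (-5*(-46))*(15 - 5) = 230*10 = 2300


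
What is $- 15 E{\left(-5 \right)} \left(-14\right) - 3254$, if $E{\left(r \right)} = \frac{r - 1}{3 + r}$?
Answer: $-2624$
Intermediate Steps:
$E{\left(r \right)} = \frac{-1 + r}{3 + r}$
$- 15 E{\left(-5 \right)} \left(-14\right) - 3254 = - 15 \frac{-1 - 5}{3 - 5} \left(-14\right) - 3254 = - 15 \frac{1}{-2} \left(-6\right) \left(-14\right) - 3254 = - 15 \left(\left(- \frac{1}{2}\right) \left(-6\right)\right) \left(-14\right) - 3254 = \left(-15\right) 3 \left(-14\right) - 3254 = \left(-45\right) \left(-14\right) - 3254 = 630 - 3254 = -2624$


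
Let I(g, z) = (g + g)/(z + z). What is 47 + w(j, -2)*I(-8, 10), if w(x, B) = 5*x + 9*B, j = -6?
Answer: 427/5 ≈ 85.400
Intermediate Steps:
I(g, z) = g/z (I(g, z) = (2*g)/((2*z)) = (2*g)*(1/(2*z)) = g/z)
47 + w(j, -2)*I(-8, 10) = 47 + (5*(-6) + 9*(-2))*(-8/10) = 47 + (-30 - 18)*(-8*1/10) = 47 - 48*(-4/5) = 47 + 192/5 = 427/5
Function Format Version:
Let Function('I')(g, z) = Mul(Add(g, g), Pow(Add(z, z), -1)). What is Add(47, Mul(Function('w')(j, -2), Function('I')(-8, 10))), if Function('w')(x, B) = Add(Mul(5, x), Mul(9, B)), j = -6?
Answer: Rational(427, 5) ≈ 85.400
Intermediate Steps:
Function('I')(g, z) = Mul(g, Pow(z, -1)) (Function('I')(g, z) = Mul(Mul(2, g), Pow(Mul(2, z), -1)) = Mul(Mul(2, g), Mul(Rational(1, 2), Pow(z, -1))) = Mul(g, Pow(z, -1)))
Add(47, Mul(Function('w')(j, -2), Function('I')(-8, 10))) = Add(47, Mul(Add(Mul(5, -6), Mul(9, -2)), Mul(-8, Pow(10, -1)))) = Add(47, Mul(Add(-30, -18), Mul(-8, Rational(1, 10)))) = Add(47, Mul(-48, Rational(-4, 5))) = Add(47, Rational(192, 5)) = Rational(427, 5)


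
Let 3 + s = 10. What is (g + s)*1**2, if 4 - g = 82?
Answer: -71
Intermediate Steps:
g = -78 (g = 4 - 1*82 = 4 - 82 = -78)
s = 7 (s = -3 + 10 = 7)
(g + s)*1**2 = (-78 + 7)*1**2 = -71*1 = -71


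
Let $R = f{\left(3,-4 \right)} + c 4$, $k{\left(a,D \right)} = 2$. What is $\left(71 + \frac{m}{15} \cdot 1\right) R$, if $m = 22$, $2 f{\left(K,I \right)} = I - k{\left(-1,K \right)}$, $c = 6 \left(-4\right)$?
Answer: $- \frac{35871}{5} \approx -7174.2$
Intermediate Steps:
$c = -24$
$f{\left(K,I \right)} = -1 + \frac{I}{2}$ ($f{\left(K,I \right)} = \frac{I - 2}{2} = \frac{-2 + I}{2} = -1 + \frac{I}{2}$)
$R = -99$ ($R = \left(-1 + \frac{1}{2} \left(-4\right)\right) - 96 = \left(-1 - 2\right) - 96 = -3 - 96 = -99$)
$\left(71 + \frac{m}{15} \cdot 1\right) R = \left(71 + \frac{22}{15} \cdot 1\right) \left(-99\right) = \left(71 + \frac{22}{15}\right) \left(-99\right) = \frac{1087}{15} \left(-99\right) = - \frac{35871}{5}$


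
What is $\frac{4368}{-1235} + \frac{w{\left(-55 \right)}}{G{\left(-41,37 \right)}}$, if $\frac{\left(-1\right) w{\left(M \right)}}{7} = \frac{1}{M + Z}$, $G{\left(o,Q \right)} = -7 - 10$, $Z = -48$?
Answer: $- \frac{589001}{166345} \approx -3.5408$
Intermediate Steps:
$G{\left(o,Q \right)} = -17$ ($G{\left(o,Q \right)} = -7 - 10 = -17$)
$w{\left(M \right)} = - \frac{7}{-48 + M}$ ($w{\left(M \right)} = - \frac{7}{M - 48} = - \frac{7}{-48 + M}$)
$\frac{4368}{-1235} + \frac{w{\left(-55 \right)}}{G{\left(-41,37 \right)}} = \frac{4368}{-1235} + \frac{\left(-7\right) \frac{1}{-48 - 55}}{-17} = 4368 \left(- \frac{1}{1235}\right) + - \frac{7}{-103} \left(- \frac{1}{17}\right) = - \frac{336}{95} + \left(-7\right) \left(- \frac{1}{103}\right) \left(- \frac{1}{17}\right) = - \frac{336}{95} + \frac{7}{103} \left(- \frac{1}{17}\right) = - \frac{336}{95} - \frac{7}{1751} = - \frac{589001}{166345}$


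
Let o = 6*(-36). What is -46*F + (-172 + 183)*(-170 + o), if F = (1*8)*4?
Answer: -5718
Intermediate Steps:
o = -216
F = 32 (F = 8*4 = 32)
-46*F + (-172 + 183)*(-170 + o) = -46*32 + (-172 + 183)*(-170 - 216) = -1472 + 11*(-386) = -1472 - 4246 = -5718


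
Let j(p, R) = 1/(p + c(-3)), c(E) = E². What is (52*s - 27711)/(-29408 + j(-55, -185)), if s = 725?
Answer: -459494/1352769 ≈ -0.33967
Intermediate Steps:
j(p, R) = 1/(9 + p) (j(p, R) = 1/(p + (-3)²) = 1/(p + 9) = 1/(9 + p))
(52*s - 27711)/(-29408 + j(-55, -185)) = (52*725 - 27711)/(-29408 + 1/(9 - 55)) = (37700 - 27711)/(-29408 + 1/(-46)) = 9989/(-29408 - 1/46) = 9989/(-1352769/46) = 9989*(-46/1352769) = -459494/1352769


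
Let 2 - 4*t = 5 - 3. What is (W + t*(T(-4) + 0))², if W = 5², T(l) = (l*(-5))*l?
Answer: 625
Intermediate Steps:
T(l) = -5*l² (T(l) = (-5*l)*l = -5*l²)
W = 25
t = 0 (t = ½ - (5 - 3)/4 = ½ - ¼*2 = ½ - ½ = 0)
(W + t*(T(-4) + 0))² = (25 + 0*(-5*(-4)² + 0))² = (25 + 0*(-5*16 + 0))² = (25 + 0*(-80 + 0))² = (25 + 0*(-80))² = (25 + 0)² = 25² = 625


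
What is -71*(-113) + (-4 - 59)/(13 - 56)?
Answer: 345052/43 ≈ 8024.5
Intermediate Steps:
-71*(-113) + (-4 - 59)/(13 - 56) = 8023 - 63/(-43) = 8023 - 63*(-1/43) = 8023 + 63/43 = 345052/43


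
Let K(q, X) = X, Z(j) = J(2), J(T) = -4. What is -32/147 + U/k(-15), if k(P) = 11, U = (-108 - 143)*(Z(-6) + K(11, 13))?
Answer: -332425/1617 ≈ -205.58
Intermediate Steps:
Z(j) = -4
U = -2259 (U = (-108 - 143)*(-4 + 13) = -251*9 = -2259)
-32/147 + U/k(-15) = -32/147 - 2259/11 = -332425/1617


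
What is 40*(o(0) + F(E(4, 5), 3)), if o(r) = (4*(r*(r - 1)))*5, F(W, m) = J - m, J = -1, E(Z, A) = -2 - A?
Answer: -160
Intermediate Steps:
F(W, m) = -1 - m
o(r) = 20*r*(-1 + r) (o(r) = (4*(r*(-1 + r)))*5 = (4*r*(-1 + r))*5 = 20*r*(-1 + r))
40*(o(0) + F(E(4, 5), 3)) = 40*(20*0*(-1 + 0) + (-1 - 1*3)) = 40*(20*0*(-1) + (-1 - 3)) = 40*(0 - 4) = 40*(-4) = -160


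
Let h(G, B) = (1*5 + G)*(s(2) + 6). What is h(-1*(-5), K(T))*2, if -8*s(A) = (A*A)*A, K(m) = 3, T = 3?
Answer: 100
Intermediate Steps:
s(A) = -A³/8 (s(A) = -A*A*A/8 = -A²*A/8 = -A³/8)
h(G, B) = 25 + 5*G (h(G, B) = (1*5 + G)*(-⅛*2³ + 6) = (5 + G)*(-⅛*8 + 6) = (5 + G)*(-1 + 6) = (5 + G)*5 = 25 + 5*G)
h(-1*(-5), K(T))*2 = (25 + 5*(-1*(-5)))*2 = (25 + 5*5)*2 = (25 + 25)*2 = 50*2 = 100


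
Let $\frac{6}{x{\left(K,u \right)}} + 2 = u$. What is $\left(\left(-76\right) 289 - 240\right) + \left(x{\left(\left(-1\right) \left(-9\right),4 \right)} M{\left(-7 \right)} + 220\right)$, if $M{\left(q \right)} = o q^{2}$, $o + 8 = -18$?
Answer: $-25806$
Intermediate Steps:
$o = -26$ ($o = -8 - 18 = -26$)
$x{\left(K,u \right)} = \frac{6}{-2 + u}$
$M{\left(q \right)} = - 26 q^{2}$
$\left(\left(-76\right) 289 - 240\right) + \left(x{\left(\left(-1\right) \left(-9\right),4 \right)} M{\left(-7 \right)} + 220\right) = \left(\left(-76\right) 289 - 240\right) + \left(\frac{6}{-2 + 4} \left(- 26 \left(-7\right)^{2}\right) + 220\right) = \left(-21964 - 240\right) + \left(\frac{6}{2} \left(\left(-26\right) 49\right) + 220\right) = -22204 + \left(6 \cdot \frac{1}{2} \left(-1274\right) + 220\right) = -22204 + \left(3 \left(-1274\right) + 220\right) = -22204 + \left(-3822 + 220\right) = -22204 - 3602 = -25806$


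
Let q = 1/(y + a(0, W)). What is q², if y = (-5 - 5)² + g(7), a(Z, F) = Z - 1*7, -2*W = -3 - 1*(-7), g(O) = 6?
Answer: 1/9801 ≈ 0.00010203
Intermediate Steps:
W = -2 (W = -(-3 - 1*(-7))/2 = -(-3 + 7)/2 = -½*4 = -2)
a(Z, F) = -7 + Z (a(Z, F) = Z - 7 = -7 + Z)
y = 106 (y = (-5 - 5)² + 6 = (-10)² + 6 = 100 + 6 = 106)
q = 1/99 (q = 1/(106 + (-7 + 0)) = 1/(106 - 7) = 1/99 ≈ 0.010101)
q² = (1/99)² = 1/9801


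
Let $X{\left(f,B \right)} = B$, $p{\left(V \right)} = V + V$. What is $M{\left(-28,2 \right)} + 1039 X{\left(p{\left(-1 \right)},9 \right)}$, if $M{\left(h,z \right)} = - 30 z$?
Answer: $9291$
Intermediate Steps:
$p{\left(V \right)} = 2 V$
$M{\left(-28,2 \right)} + 1039 X{\left(p{\left(-1 \right)},9 \right)} = \left(-30\right) 2 + 1039 \cdot 9 = -60 + 9351 = 9291$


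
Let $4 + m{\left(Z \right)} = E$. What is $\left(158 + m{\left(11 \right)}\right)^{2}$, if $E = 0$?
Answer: $23716$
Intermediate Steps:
$m{\left(Z \right)} = -4$ ($m{\left(Z \right)} = -4 + 0 = -4$)
$\left(158 + m{\left(11 \right)}\right)^{2} = \left(158 - 4\right)^{2} = 154^{2} = 23716$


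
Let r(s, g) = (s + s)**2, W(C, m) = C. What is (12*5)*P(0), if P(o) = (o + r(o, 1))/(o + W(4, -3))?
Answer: 0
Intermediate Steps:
r(s, g) = 4*s**2 (r(s, g) = (2*s)**2 = 4*s**2)
P(o) = (o + 4*o**2)/(4 + o) (P(o) = (o + 4*o**2)/(o + 4) = (o + 4*o**2)/(4 + o))
(12*5)*P(0) = (12*5)*(0*(1 + 4*0)/(4 + 0)) = 60*(0*(1 + 0)/4) = 60*(0*(1/4)*1) = 60*0 = 0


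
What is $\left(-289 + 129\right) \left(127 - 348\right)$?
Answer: $35360$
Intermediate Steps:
$\left(-289 + 129\right) \left(127 - 348\right) = \left(-160\right) \left(-221\right) = 35360$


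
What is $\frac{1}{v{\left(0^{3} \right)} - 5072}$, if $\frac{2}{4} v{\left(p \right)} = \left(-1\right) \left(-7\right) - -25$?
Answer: $- \frac{1}{5008} \approx -0.00019968$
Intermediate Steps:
$v{\left(p \right)} = 64$ ($v{\left(p \right)} = 2 \left(\left(-1\right) \left(-7\right) - -25\right) = 2 \left(7 + 25\right) = 2 \cdot 32 = 64$)
$\frac{1}{v{\left(0^{3} \right)} - 5072} = \frac{1}{64 - 5072} = \frac{1}{-5008} = - \frac{1}{5008}$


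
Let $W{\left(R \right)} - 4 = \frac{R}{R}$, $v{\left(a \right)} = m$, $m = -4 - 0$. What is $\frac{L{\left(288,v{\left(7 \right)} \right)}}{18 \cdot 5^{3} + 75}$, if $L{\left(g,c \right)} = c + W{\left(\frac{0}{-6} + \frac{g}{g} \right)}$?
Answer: $\frac{1}{2325} \approx 0.00043011$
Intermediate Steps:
$m = -4$ ($m = -4 + 0 = -4$)
$v{\left(a \right)} = -4$
$W{\left(R \right)} = 5$ ($W{\left(R \right)} = 4 + \frac{R}{R} = 4 + 1 = 5$)
$L{\left(g,c \right)} = 5 + c$ ($L{\left(g,c \right)} = c + 5 = 5 + c$)
$\frac{L{\left(288,v{\left(7 \right)} \right)}}{18 \cdot 5^{3} + 75} = \frac{5 - 4}{18 \cdot 5^{3} + 75} = 1 \frac{1}{18 \cdot 125 + 75} = 1 \frac{1}{2250 + 75} = 1 \cdot \frac{1}{2325} = \frac{1}{2325}$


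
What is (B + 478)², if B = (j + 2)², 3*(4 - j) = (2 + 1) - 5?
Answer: 22108804/81 ≈ 2.7295e+5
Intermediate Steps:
j = 14/3 (j = 4 - ((2 + 1) - 5)/3 = 4 - (3 - 5)/3 = 4 - ⅓*(-2) = 4 + ⅔ = 14/3 ≈ 4.6667)
B = 400/9 (B = (14/3 + 2)² = (20/3)² = 400/9 ≈ 44.444)
(B + 478)² = (400/9 + 478)² = (4702/9)² = 22108804/81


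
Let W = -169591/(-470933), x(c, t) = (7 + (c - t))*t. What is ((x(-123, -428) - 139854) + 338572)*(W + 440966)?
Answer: 13536059847663158/470933 ≈ 2.8743e+10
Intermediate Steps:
x(c, t) = t*(7 + c - t) (x(c, t) = (7 + c - t)*t = t*(7 + c - t))
W = 169591/470933 (W = -169591*(-1/470933) = 169591/470933 ≈ 0.36012)
((x(-123, -428) - 139854) + 338572)*(W + 440966) = ((-428*(7 - 123 - 1*(-428)) - 139854) + 338572)*(169591/470933 + 440966) = ((-428*(7 - 123 + 428) - 139854) + 338572)*(207665610869/470933) = ((-428*312 - 139854) + 338572)*(207665610869/470933) = ((-133536 - 139854) + 338572)*(207665610869/470933) = (-273390 + 338572)*(207665610869/470933) = 65182*(207665610869/470933) = 13536059847663158/470933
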